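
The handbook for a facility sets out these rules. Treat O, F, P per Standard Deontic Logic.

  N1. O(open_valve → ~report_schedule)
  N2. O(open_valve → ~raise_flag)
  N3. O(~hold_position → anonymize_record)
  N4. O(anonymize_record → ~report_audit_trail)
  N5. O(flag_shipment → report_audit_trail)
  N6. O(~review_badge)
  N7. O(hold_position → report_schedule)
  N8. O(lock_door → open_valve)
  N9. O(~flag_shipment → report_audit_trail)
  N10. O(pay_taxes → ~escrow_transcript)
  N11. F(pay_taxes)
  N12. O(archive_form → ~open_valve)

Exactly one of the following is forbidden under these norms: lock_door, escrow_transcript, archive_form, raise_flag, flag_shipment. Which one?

lock_door

Premises 5 and 9 are O(flag_shipment → report_audit_trail) and O(~flag_shipment → report_audit_trail); every ideal world satisfies flag_shipment or ~flag_shipment, so in either case report_audit_trail holds — hence O(report_audit_trail).
Premise 4, O(anonymize_record → ~report_audit_trail), contraposes to O(report_audit_trail → ~anonymize_record); with O(report_audit_trail) we get O(~anonymize_record).
Premise 3, O(~hold_position → anonymize_record), contraposes to O(~anonymize_record → hold_position); with O(~anonymize_record) we get O(hold_position).
Premise 7 is O(hold_position → report_schedule); since O(hold_position), deontic closure gives O(report_schedule).
Premise 1 is O(open_valve → ~report_schedule); contrapositively O(report_schedule → ~open_valve). Since O(report_schedule) holds, K gives O(~open_valve).
Premise 8 is O(lock_door → open_valve); contrapositively O(~open_valve → ~lock_door). Since O(~open_valve) holds, K gives O(~lock_door).
So O(~lock_door) holds, i.e. lock_door is forbidden. None of the other listed options is forbidden under the premises.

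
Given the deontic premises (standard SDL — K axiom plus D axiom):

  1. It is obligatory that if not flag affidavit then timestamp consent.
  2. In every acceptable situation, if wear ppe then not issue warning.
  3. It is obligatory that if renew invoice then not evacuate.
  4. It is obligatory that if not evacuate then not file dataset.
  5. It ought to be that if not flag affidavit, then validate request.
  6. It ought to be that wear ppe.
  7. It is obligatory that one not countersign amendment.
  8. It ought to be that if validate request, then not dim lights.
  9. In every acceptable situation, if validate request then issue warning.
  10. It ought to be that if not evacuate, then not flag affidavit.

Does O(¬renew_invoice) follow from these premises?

Premise 6 states O(wear_ppe) outright.
Premise 2 is O(wear_ppe → ¬issue_warning); since O(wear_ppe), deontic closure gives O(¬issue_warning).
Premise 9, O(validate_request → issue_warning), contraposes to O(¬issue_warning → ¬validate_request); with O(¬issue_warning) we get O(¬validate_request).
The contrapositive of premise 5 (O(¬flag_affidavit → validate_request)) is O(¬validate_request → flag_affidavit), and O(¬validate_request) is already established, so O(flag_affidavit).
The contrapositive of premise 10 (O(¬evacuate → ¬flag_affidavit)) is O(flag_affidavit → evacuate), and O(flag_affidavit) is already established, so O(evacuate).
Premise 3, O(renew_invoice → ¬evacuate), contraposes to O(evacuate → ¬renew_invoice); with O(evacuate) we get O(¬renew_invoice).
Premises 1, 4, 7, 8 do not contribute to this derivation.
So O(¬renew_invoice) follows.

Yes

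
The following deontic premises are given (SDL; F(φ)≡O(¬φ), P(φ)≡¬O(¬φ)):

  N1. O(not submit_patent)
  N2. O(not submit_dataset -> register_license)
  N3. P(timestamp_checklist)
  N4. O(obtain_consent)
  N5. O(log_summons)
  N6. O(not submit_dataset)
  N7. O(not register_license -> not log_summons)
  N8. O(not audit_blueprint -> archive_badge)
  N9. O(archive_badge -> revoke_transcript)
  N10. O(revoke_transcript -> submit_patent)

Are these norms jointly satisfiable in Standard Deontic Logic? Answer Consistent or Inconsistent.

Consistent

Premise 7 is O(not register_license -> not log_summons), but O(not register_license) is not derivable from the premises, so it does not yield O(not log_summons).
So O(not log_summons) is not derivable, and the apparent clash with O(log_summons) does not arise.
A world satisfying every obligation exists (e.g. archive_badge=false, audit_blueprint=true, log_summons=true, obtain_consent=true, register_license=true, revoke_transcript=false, submit_dataset=false, submit_patent=false, timestamp_checklist=false); no atom is both obligatory and forbidden, so the set is consistent.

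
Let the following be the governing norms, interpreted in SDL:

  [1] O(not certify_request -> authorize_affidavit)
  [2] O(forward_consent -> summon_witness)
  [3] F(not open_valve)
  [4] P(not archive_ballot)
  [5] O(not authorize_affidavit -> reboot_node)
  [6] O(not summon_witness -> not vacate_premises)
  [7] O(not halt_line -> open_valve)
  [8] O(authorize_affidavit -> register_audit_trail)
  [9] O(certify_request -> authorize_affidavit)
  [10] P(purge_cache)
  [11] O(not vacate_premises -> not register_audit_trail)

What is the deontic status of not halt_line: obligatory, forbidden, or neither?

Neither

Premise 7 is O(not halt_line -> open_valve); even if O(open_valve) held, inferring O(not halt_line) would be affirming the consequent — invalid.
No premise or chain of K-axiom applications forces O(not halt_line), and none forces O(halt_line). So not halt_line is neither obligatory nor forbidden under these norms.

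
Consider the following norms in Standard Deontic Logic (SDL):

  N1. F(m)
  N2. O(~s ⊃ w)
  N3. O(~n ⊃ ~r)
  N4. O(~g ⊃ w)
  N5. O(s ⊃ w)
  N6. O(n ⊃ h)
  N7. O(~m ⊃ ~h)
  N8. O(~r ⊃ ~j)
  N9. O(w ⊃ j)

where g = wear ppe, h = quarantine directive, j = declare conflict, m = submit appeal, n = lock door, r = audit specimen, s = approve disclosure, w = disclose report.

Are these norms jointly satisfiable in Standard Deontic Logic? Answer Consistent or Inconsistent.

Inconsistent

Premises 2 and 5 are O(~s ⊃ w) and O(s ⊃ w); every ideal world satisfies ~s or s, so in either case w holds — hence O(w).
With premise 9, O(w ⊃ j), the K-axiom yields O(j).
Premise 8 is O(~r ⊃ ~j); contrapositively O(j ⊃ r). Since O(j) holds, K gives O(r).
The contrapositive of premise 3 (O(~n ⊃ ~r)) is O(r ⊃ n), and O(r) is already established, so O(n).
From O(n) and premise 6, O(n ⊃ h), we obtain O(h).
The contrapositive of premise 7 (O(~m ⊃ ~h)) is O(h ⊃ m), and O(h) is already established, so O(m).
But premise 1, F(m), means O(~m).
We now have both O(m) and O(~m) — m is simultaneously obligatory and forbidden, violating the D-axiom.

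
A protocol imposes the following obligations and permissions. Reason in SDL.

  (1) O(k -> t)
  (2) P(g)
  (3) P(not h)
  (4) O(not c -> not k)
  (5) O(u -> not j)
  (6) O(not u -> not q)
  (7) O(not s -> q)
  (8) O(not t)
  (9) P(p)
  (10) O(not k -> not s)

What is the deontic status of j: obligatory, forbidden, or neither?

Forbidden

Premise 8 states O(not t) outright.
The contrapositive of premise 1 (O(k -> t)) is O(not t -> not k), and O(not t) is already established, so O(not k).
Premise 10 is O(not k -> not s); since O(not k), deontic closure gives O(not s).
From O(not s) and premise 7, O(not s -> q), we obtain O(q).
Premise 6, O(not u -> not q), contraposes to O(q -> u); with O(q) we get O(u).
From O(u) and premise 5, O(u -> not j), we obtain O(not j).
Premises 2, 3, 4, 9 do not contribute to this derivation.
Thus O(not j), which is F(j): j is forbidden.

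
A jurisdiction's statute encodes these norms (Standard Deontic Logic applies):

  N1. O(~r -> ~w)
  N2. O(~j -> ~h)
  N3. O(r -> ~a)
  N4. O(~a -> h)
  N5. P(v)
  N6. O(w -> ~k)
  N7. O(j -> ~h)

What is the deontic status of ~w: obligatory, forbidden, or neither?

Obligatory

Premises 7 and 2 cover both cases: O(j -> ~h) and O(~j -> ~h). Since j ∨ ~j is a tautology, O(~h) follows.
The contrapositive of premise 4 (O(~a -> h)) is O(~h -> a), and O(~h) is already established, so O(a).
The contrapositive of premise 3 (O(r -> ~a)) is O(a -> ~r), and O(a) is already established, so O(~r).
Applying K to premise 1 (O(~r -> ~w)) and O(~r) yields O(~w).
Premises 5, 6 do not contribute to this derivation.
Hence ~w is obligatory.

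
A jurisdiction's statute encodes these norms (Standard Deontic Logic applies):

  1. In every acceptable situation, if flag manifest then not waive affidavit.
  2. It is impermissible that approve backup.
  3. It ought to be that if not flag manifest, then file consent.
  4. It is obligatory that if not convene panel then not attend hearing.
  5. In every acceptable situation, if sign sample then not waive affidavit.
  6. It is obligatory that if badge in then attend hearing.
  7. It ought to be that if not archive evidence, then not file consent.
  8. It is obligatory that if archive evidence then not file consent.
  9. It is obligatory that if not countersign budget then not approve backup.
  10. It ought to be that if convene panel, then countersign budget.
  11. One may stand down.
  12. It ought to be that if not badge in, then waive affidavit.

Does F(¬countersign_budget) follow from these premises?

Yes

By case analysis on archive_evidence: premise 8 gives O(archive_evidence → ¬file_consent) and premise 7 gives O(¬archive_evidence → ¬file_consent), so O(¬file_consent) either way.
Premise 3, O(¬flag_manifest → file_consent), contraposes to O(¬file_consent → flag_manifest); with O(¬file_consent) we get O(flag_manifest).
With premise 1, O(flag_manifest → ¬waive_affidavit), the K-axiom yields O(¬waive_affidavit).
Premise 12 is O(¬badge_in → waive_affidavit); contrapositively O(¬waive_affidavit → badge_in). Since O(¬waive_affidavit) holds, K gives O(badge_in).
Premise 6 is O(badge_in → attend_hearing); since O(badge_in), deontic closure gives O(attend_hearing).
Premise 4 is O(¬convene_panel → ¬attend_hearing); contrapositively O(attend_hearing → convene_panel). Since O(attend_hearing) holds, K gives O(convene_panel).
With premise 10, O(convene_panel → countersign_budget), the K-axiom yields O(countersign_budget).
Premises 2, 5, 9, 11 do not contribute to this derivation.
So O(countersign_budget) holds, i.e. F(¬countersign_budget). The claim follows.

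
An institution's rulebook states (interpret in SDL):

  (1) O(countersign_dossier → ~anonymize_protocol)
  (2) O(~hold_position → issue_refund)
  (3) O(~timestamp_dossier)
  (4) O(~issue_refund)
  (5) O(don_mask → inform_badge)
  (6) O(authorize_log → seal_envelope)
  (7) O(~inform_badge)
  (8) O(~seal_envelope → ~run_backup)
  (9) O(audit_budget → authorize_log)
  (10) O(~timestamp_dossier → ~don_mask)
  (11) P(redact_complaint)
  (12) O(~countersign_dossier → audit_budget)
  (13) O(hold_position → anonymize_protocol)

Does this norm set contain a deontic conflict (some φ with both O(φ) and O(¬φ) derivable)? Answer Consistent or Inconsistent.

Consistent

Premise 5 is O(don_mask → inform_badge), but O(don_mask) is not derivable from the premises, so it does not yield O(inform_badge).
So O(inform_badge) is not derivable, and the apparent clash with O(~inform_badge) does not arise.
A world satisfying every obligation exists (e.g. anonymize_protocol=true, audit_budget=true, authorize_log=true, countersign_dossier=false, don_mask=false, hold_position=true, inform_badge=false, issue_refund=false, redact_complaint=false, run_backup=false, seal_envelope=true, timestamp_dossier=false); no atom is both obligatory and forbidden, so the set is consistent.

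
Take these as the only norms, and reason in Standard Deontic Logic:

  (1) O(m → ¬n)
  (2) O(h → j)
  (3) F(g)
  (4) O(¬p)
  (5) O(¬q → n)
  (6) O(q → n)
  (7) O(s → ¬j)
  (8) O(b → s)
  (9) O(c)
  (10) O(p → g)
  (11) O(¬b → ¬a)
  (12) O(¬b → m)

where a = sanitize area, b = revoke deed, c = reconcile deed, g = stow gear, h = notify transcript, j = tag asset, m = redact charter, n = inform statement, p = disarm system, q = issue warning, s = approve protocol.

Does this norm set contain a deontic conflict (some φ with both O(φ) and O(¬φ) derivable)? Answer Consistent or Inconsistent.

Consistent

Premise 10 is O(p → g), but O(p) is not derivable from the premises, so it does not yield O(g).
So O(g) is not derivable, and the apparent clash with O(¬g) does not arise.
A world satisfying every obligation exists (e.g. a=false, b=true, c=true, g=false, h=false, j=false, m=false, n=true, p=false, q=false, s=true); no atom is both obligatory and forbidden, so the set is consistent.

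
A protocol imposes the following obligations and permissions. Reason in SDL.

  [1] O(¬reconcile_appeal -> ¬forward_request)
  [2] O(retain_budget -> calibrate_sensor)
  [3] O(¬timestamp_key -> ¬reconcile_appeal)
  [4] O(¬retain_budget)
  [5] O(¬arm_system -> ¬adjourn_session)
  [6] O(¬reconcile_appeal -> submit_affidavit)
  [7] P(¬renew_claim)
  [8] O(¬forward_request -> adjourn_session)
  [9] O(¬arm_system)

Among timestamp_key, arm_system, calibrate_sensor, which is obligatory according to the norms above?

timestamp_key

Premise 9 states O(¬arm_system) outright.
Premise 5 is O(¬arm_system -> ¬adjourn_session); since O(¬arm_system), deontic closure gives O(¬adjourn_session).
Premise 8, O(¬forward_request -> adjourn_session), contraposes to O(¬adjourn_session -> forward_request); with O(¬adjourn_session) we get O(forward_request).
Premise 1 is O(¬reconcile_appeal -> ¬forward_request); contrapositively O(forward_request -> reconcile_appeal). Since O(forward_request) holds, K gives O(reconcile_appeal).
Premise 3 is O(¬timestamp_key -> ¬reconcile_appeal); contrapositively O(reconcile_appeal -> timestamp_key). Since O(reconcile_appeal) holds, K gives O(timestamp_key).
So O(timestamp_key) holds — timestamp_key is obligatory. None of the other listed options is made obligatory by any chain of premises.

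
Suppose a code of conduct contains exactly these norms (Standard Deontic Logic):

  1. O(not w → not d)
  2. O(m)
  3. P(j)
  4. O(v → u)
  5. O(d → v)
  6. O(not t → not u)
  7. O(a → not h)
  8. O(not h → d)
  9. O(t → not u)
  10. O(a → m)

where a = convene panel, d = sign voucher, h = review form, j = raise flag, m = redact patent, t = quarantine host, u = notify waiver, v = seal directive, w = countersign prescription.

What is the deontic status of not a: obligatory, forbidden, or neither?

Premises 9 and 6 cover both cases: O(t → not u) and O(not t → not u). Since t ∨ not t is a tautology, O(not u) follows.
Premise 4 is O(v → u); contrapositively O(not u → not v). Since O(not u) holds, K gives O(not v).
Premise 5, O(d → v), contraposes to O(not v → not d); with O(not v) we get O(not d).
Premise 8, O(not h → d), contraposes to O(not d → h); with O(not d) we get O(h).
The contrapositive of premise 7 (O(a → not h)) is O(h → not a), and O(h) is already established, so O(not a).
Premises 1, 2, 3, 10 do not contribute to this derivation.
Hence not a is obligatory.

Obligatory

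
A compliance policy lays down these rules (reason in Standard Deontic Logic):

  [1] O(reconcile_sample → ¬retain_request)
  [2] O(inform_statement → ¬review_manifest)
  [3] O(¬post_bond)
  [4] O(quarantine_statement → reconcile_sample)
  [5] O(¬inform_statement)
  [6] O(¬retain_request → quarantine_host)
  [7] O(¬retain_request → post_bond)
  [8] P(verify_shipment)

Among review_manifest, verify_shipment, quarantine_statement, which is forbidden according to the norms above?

Premise 3 states O(¬post_bond) outright.
The contrapositive of premise 7 (O(¬retain_request → post_bond)) is O(¬post_bond → retain_request), and O(¬post_bond) is already established, so O(retain_request).
Premise 1 is O(reconcile_sample → ¬retain_request); contrapositively O(retain_request → ¬reconcile_sample). Since O(retain_request) holds, K gives O(¬reconcile_sample).
The contrapositive of premise 4 (O(quarantine_statement → reconcile_sample)) is O(¬reconcile_sample → ¬quarantine_statement), and O(¬reconcile_sample) is already established, so O(¬quarantine_statement).
So O(¬quarantine_statement) holds, i.e. quarantine_statement is forbidden. None of the other listed options is forbidden under the premises.

quarantine_statement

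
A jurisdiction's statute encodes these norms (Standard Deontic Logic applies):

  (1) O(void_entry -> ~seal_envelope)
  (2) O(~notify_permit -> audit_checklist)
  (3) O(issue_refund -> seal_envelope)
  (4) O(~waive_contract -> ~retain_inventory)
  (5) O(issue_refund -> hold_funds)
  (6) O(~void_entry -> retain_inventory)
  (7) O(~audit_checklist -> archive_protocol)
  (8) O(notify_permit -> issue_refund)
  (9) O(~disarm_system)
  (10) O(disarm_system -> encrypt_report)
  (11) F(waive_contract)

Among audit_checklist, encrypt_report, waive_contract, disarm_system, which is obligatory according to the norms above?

F(waive_contract) at premise 11 means O(~waive_contract).
With premise 4, O(~waive_contract -> ~retain_inventory), the K-axiom yields O(~retain_inventory).
Premise 6 is O(~void_entry -> retain_inventory); contrapositively O(~retain_inventory -> void_entry). Since O(~retain_inventory) holds, K gives O(void_entry).
Applying K to premise 1 (O(void_entry -> ~seal_envelope)) and O(void_entry) yields O(~seal_envelope).
Premise 3 is O(issue_refund -> seal_envelope); contrapositively O(~seal_envelope -> ~issue_refund). Since O(~seal_envelope) holds, K gives O(~issue_refund).
Premise 8 is O(notify_permit -> issue_refund); contrapositively O(~issue_refund -> ~notify_permit). Since O(~issue_refund) holds, K gives O(~notify_permit).
From O(~notify_permit) and premise 2, O(~notify_permit -> audit_checklist), we obtain O(audit_checklist).
So O(audit_checklist) holds — audit_checklist is obligatory. None of the other listed options is made obligatory by any chain of premises.

audit_checklist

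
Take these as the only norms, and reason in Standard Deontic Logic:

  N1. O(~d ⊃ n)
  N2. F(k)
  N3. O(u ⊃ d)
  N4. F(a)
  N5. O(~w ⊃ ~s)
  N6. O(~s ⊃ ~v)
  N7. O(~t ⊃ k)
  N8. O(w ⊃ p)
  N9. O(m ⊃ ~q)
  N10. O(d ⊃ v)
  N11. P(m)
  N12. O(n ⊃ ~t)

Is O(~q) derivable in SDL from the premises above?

Premise 9 is O(m ⊃ ~q), but O(m) is not derivable from the premises (the permission P(m) asserts only ~O(~m), not O(m)), so it does not yield O(~q).
No other premise forces O(~q). An ideal world satisfying every premise can still have ~q false, so O(~q) is not derivable.

No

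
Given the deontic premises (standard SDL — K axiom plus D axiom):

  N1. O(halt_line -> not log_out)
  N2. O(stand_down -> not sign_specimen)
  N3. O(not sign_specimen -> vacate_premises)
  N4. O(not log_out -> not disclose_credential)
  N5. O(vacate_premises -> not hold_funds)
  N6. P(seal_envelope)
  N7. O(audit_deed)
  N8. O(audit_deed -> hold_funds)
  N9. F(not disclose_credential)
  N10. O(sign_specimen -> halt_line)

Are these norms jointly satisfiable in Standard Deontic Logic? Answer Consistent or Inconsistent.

Premise 9, F(not disclose_credential), is equivalent to O(disclose_credential).
The contrapositive of premise 4 (O(not log_out -> not disclose_credential)) is O(disclose_credential -> log_out), and O(disclose_credential) is already established, so O(log_out).
The contrapositive of premise 1 (O(halt_line -> not log_out)) is O(log_out -> not halt_line), and O(log_out) is already established, so O(not halt_line).
The contrapositive of premise 10 (O(sign_specimen -> halt_line)) is O(not halt_line -> not sign_specimen), and O(not halt_line) is already established, so O(not sign_specimen).
Premise 3 is O(not sign_specimen -> vacate_premises); since O(not sign_specimen), deontic closure gives O(vacate_premises).
From O(vacate_premises) and premise 5, O(vacate_premises -> not hold_funds), we obtain O(not hold_funds).
Premise 8, O(audit_deed -> hold_funds), contraposes to O(not hold_funds -> not audit_deed); with O(not hold_funds) we get O(not audit_deed).
Yet premise 7 states O(audit_deed).
We now have both O(not audit_deed) and O(audit_deed) — audit_deed is simultaneously obligatory and forbidden, violating the D-axiom.

Inconsistent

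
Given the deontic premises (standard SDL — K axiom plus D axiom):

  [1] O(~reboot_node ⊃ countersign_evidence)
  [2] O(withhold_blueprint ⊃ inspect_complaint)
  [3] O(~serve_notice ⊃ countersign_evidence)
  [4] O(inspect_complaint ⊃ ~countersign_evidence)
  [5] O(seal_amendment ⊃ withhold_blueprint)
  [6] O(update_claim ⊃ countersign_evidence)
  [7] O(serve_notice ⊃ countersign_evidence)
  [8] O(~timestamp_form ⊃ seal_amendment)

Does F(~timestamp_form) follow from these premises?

Premises 3 and 7 cover both cases: O(~serve_notice ⊃ countersign_evidence) and O(serve_notice ⊃ countersign_evidence). Since ~serve_notice ∨ serve_notice is a tautology, O(countersign_evidence) follows.
The contrapositive of premise 4 (O(inspect_complaint ⊃ ~countersign_evidence)) is O(countersign_evidence ⊃ ~inspect_complaint), and O(countersign_evidence) is already established, so O(~inspect_complaint).
The contrapositive of premise 2 (O(withhold_blueprint ⊃ inspect_complaint)) is O(~inspect_complaint ⊃ ~withhold_blueprint), and O(~inspect_complaint) is already established, so O(~withhold_blueprint).
Premise 5 is O(seal_amendment ⊃ withhold_blueprint); contrapositively O(~withhold_blueprint ⊃ ~seal_amendment). Since O(~withhold_blueprint) holds, K gives O(~seal_amendment).
Premise 8, O(~timestamp_form ⊃ seal_amendment), contraposes to O(~seal_amendment ⊃ timestamp_form); with O(~seal_amendment) we get O(timestamp_form).
Premises 1, 6 do not contribute to this derivation.
So O(timestamp_form) holds, i.e. F(~timestamp_form). The claim follows.

Yes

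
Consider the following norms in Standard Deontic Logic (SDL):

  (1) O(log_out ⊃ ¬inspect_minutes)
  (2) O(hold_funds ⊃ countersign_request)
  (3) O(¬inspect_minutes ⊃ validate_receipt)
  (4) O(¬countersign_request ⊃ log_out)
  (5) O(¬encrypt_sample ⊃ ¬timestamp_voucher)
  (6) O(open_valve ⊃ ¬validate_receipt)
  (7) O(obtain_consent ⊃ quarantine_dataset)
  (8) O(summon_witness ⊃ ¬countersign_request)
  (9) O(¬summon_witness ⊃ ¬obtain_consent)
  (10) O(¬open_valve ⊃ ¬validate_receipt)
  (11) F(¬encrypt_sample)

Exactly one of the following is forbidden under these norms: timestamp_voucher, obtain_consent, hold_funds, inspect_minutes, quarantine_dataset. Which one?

obtain_consent

By case analysis on ¬open_valve: premise 10 gives O(¬open_valve ⊃ ¬validate_receipt) and premise 6 gives O(open_valve ⊃ ¬validate_receipt), so O(¬validate_receipt) either way.
The contrapositive of premise 3 (O(¬inspect_minutes ⊃ validate_receipt)) is O(¬validate_receipt ⊃ inspect_minutes), and O(¬validate_receipt) is already established, so O(inspect_minutes).
The contrapositive of premise 1 (O(log_out ⊃ ¬inspect_minutes)) is O(inspect_minutes ⊃ ¬log_out), and O(inspect_minutes) is already established, so O(¬log_out).
Premise 4 is O(¬countersign_request ⊃ log_out); contrapositively O(¬log_out ⊃ countersign_request). Since O(¬log_out) holds, K gives O(countersign_request).
Premise 8, O(summon_witness ⊃ ¬countersign_request), contraposes to O(countersign_request ⊃ ¬summon_witness); with O(countersign_request) we get O(¬summon_witness).
Premise 9 is O(¬summon_witness ⊃ ¬obtain_consent); since O(¬summon_witness), deontic closure gives O(¬obtain_consent).
So O(¬obtain_consent) holds, i.e. obtain_consent is forbidden. None of the other listed options is forbidden under the premises.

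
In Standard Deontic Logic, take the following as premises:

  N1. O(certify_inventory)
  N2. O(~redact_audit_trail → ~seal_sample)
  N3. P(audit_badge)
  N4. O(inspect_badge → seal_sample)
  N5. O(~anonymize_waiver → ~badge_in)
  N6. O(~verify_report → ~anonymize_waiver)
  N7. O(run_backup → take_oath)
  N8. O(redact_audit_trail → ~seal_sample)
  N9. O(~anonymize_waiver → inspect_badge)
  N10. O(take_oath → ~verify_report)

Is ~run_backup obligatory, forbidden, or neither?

By case analysis on ~redact_audit_trail: premise 2 gives O(~redact_audit_trail → ~seal_sample) and premise 8 gives O(redact_audit_trail → ~seal_sample), so O(~seal_sample) either way.
Premise 4 is O(inspect_badge → seal_sample); contrapositively O(~seal_sample → ~inspect_badge). Since O(~seal_sample) holds, K gives O(~inspect_badge).
Premise 9, O(~anonymize_waiver → inspect_badge), contraposes to O(~inspect_badge → anonymize_waiver); with O(~inspect_badge) we get O(anonymize_waiver).
The contrapositive of premise 6 (O(~verify_report → ~anonymize_waiver)) is O(anonymize_waiver → verify_report), and O(anonymize_waiver) is already established, so O(verify_report).
The contrapositive of premise 10 (O(take_oath → ~verify_report)) is O(verify_report → ~take_oath), and O(verify_report) is already established, so O(~take_oath).
The contrapositive of premise 7 (O(run_backup → take_oath)) is O(~take_oath → ~run_backup), and O(~take_oath) is already established, so O(~run_backup).
Premises 1, 3, 5 do not contribute to this derivation.
Hence ~run_backup is obligatory.

Obligatory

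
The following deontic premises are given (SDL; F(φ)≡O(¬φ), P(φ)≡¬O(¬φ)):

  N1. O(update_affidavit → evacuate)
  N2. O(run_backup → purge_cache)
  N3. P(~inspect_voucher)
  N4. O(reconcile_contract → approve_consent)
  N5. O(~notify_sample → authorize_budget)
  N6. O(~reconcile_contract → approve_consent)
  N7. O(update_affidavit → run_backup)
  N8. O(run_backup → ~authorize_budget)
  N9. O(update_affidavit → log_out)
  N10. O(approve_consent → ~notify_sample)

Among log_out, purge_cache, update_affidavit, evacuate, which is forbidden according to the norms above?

update_affidavit

By case analysis on reconcile_contract: premise 4 gives O(reconcile_contract → approve_consent) and premise 6 gives O(~reconcile_contract → approve_consent), so O(approve_consent) either way.
With premise 10, O(approve_consent → ~notify_sample), the K-axiom yields O(~notify_sample).
With premise 5, O(~notify_sample → authorize_budget), the K-axiom yields O(authorize_budget).
Premise 8 is O(run_backup → ~authorize_budget); contrapositively O(authorize_budget → ~run_backup). Since O(authorize_budget) holds, K gives O(~run_backup).
Premise 7, O(update_affidavit → run_backup), contraposes to O(~run_backup → ~update_affidavit); with O(~run_backup) we get O(~update_affidavit).
So O(~update_affidavit) holds, i.e. update_affidavit is forbidden. None of the other listed options is forbidden under the premises.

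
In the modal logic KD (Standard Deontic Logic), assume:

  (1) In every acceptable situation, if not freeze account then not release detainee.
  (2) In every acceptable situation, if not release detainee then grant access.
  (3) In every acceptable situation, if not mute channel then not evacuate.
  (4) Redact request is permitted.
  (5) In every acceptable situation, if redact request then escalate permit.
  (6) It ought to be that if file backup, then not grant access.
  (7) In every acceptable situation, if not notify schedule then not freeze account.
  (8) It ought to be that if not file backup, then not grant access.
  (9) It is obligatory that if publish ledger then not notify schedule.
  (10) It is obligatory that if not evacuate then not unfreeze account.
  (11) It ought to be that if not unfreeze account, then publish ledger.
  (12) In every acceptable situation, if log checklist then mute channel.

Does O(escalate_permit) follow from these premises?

Premise 5 is O(redact_request → escalate_permit), but O(redact_request) is not derivable from the premises (the permission P(redact_request) asserts only ¬O(¬redact_request), not O(redact_request)), so it does not yield O(escalate_permit).
No other premise forces O(escalate_permit). An ideal world satisfying every premise can still have escalate_permit false, so O(escalate_permit) is not derivable.

No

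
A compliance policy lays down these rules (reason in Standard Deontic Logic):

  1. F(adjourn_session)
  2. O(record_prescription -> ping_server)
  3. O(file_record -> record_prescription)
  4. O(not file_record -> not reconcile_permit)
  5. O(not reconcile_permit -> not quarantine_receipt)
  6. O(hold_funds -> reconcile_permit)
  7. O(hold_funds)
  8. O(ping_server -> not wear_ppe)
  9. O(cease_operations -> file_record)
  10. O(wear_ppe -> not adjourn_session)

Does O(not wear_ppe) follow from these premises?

Yes

From premise 7 we have O(hold_funds).
Premise 6 is O(hold_funds -> reconcile_permit); since O(hold_funds), deontic closure gives O(reconcile_permit).
Premise 4 is O(not file_record -> not reconcile_permit); contrapositively O(reconcile_permit -> file_record). Since O(reconcile_permit) holds, K gives O(file_record).
With premise 3, O(file_record -> record_prescription), the K-axiom yields O(record_prescription).
Applying K to premise 2 (O(record_prescription -> ping_server)) and O(record_prescription) yields O(ping_server).
Premise 8 is O(ping_server -> not wear_ppe); since O(ping_server), deontic closure gives O(not wear_ppe).
Premises 1, 5, 9, 10 do not contribute to this derivation.
So O(not wear_ppe) follows.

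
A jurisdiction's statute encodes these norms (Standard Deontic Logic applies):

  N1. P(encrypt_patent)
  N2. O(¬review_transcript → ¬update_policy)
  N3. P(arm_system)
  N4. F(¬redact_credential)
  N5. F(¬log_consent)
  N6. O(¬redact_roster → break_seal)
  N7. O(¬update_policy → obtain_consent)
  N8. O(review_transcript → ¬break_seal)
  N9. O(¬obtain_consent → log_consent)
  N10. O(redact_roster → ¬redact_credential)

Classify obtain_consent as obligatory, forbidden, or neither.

Premise 4 is F(¬redact_credential), i.e. O(redact_credential).
Premise 10, O(redact_roster → ¬redact_credential), contraposes to O(redact_credential → ¬redact_roster); with O(redact_credential) we get O(¬redact_roster).
With premise 6, O(¬redact_roster → break_seal), the K-axiom yields O(break_seal).
Premise 8, O(review_transcript → ¬break_seal), contraposes to O(break_seal → ¬review_transcript); with O(break_seal) we get O(¬review_transcript).
From O(¬review_transcript) and premise 2, O(¬review_transcript → ¬update_policy), we obtain O(¬update_policy).
With premise 7, O(¬update_policy → obtain_consent), the K-axiom yields O(obtain_consent).
Premises 1, 3, 5, 9 do not contribute to this derivation.
Hence obtain_consent is obligatory.

Obligatory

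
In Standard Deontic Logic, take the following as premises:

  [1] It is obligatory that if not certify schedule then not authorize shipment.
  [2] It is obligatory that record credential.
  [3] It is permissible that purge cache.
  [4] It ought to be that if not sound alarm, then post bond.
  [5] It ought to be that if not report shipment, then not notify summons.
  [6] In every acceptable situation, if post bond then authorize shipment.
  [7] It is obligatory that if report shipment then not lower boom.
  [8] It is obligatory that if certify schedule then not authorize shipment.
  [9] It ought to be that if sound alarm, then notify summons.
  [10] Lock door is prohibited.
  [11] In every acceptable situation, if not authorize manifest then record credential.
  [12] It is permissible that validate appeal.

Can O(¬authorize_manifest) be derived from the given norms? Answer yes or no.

Premise 11 is O(¬authorize_manifest → record_credential); even if O(record_credential) held, inferring O(¬authorize_manifest) would be affirming the consequent — invalid.
No other premise forces O(¬authorize_manifest). An ideal world satisfying every premise can still have ¬authorize_manifest false, so O(¬authorize_manifest) is not derivable.

No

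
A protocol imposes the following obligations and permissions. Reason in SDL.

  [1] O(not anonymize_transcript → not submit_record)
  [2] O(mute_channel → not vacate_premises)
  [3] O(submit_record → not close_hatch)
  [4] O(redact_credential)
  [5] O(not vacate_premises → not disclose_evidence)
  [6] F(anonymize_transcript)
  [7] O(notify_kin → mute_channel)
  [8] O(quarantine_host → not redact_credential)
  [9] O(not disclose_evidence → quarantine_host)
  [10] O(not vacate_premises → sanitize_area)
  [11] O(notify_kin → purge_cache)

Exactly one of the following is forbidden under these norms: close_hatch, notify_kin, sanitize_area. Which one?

notify_kin

Premise 4 states O(redact_credential) outright.
Premise 8, O(quarantine_host → not redact_credential), contraposes to O(redact_credential → not quarantine_host); with O(redact_credential) we get O(not quarantine_host).
Premise 9 is O(not disclose_evidence → quarantine_host); contrapositively O(not quarantine_host → disclose_evidence). Since O(not quarantine_host) holds, K gives O(disclose_evidence).
Premise 5 is O(not vacate_premises → not disclose_evidence); contrapositively O(disclose_evidence → vacate_premises). Since O(disclose_evidence) holds, K gives O(vacate_premises).
Premise 2 is O(mute_channel → not vacate_premises); contrapositively O(vacate_premises → not mute_channel). Since O(vacate_premises) holds, K gives O(not mute_channel).
Premise 7 is O(notify_kin → mute_channel); contrapositively O(not mute_channel → not notify_kin). Since O(not mute_channel) holds, K gives O(not notify_kin).
So O(not notify_kin) holds, i.e. notify_kin is forbidden. None of the other listed options is forbidden under the premises.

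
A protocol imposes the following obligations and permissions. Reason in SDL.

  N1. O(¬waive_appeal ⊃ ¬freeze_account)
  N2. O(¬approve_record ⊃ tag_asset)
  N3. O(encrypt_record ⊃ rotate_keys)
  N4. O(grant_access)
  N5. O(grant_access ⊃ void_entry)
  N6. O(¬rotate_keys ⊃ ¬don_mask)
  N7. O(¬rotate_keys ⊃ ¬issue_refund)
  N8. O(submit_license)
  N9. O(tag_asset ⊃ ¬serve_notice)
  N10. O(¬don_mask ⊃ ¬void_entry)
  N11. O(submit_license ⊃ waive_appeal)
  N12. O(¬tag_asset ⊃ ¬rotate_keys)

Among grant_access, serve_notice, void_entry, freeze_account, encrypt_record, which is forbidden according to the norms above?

serve_notice

Premise 4 gives O(grant_access).
From O(grant_access) and premise 5, O(grant_access ⊃ void_entry), we obtain O(void_entry).
The contrapositive of premise 10 (O(¬don_mask ⊃ ¬void_entry)) is O(void_entry ⊃ don_mask), and O(void_entry) is already established, so O(don_mask).
Premise 6, O(¬rotate_keys ⊃ ¬don_mask), contraposes to O(don_mask ⊃ rotate_keys); with O(don_mask) we get O(rotate_keys).
Premise 12, O(¬tag_asset ⊃ ¬rotate_keys), contraposes to O(rotate_keys ⊃ tag_asset); with O(rotate_keys) we get O(tag_asset).
From O(tag_asset) and premise 9, O(tag_asset ⊃ ¬serve_notice), we obtain O(¬serve_notice).
So O(¬serve_notice) holds, i.e. serve_notice is forbidden. None of the other listed options is forbidden under the premises.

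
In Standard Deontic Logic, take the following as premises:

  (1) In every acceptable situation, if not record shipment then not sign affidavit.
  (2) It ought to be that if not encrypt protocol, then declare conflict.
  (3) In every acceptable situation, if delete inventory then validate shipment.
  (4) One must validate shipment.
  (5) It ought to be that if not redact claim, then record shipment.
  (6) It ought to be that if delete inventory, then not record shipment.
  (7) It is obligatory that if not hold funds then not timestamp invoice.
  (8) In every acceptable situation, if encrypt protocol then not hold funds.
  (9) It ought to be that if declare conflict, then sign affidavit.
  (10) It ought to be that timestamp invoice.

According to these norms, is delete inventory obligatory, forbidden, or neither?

From premise 10 we have O(timestamp_invoice).
Premise 7 is O(¬hold_funds → ¬timestamp_invoice); contrapositively O(timestamp_invoice → hold_funds). Since O(timestamp_invoice) holds, K gives O(hold_funds).
The contrapositive of premise 8 (O(encrypt_protocol → ¬hold_funds)) is O(hold_funds → ¬encrypt_protocol), and O(hold_funds) is already established, so O(¬encrypt_protocol).
With premise 2, O(¬encrypt_protocol → declare_conflict), the K-axiom yields O(declare_conflict).
Premise 9 is O(declare_conflict → sign_affidavit); since O(declare_conflict), deontic closure gives O(sign_affidavit).
Premise 1, O(¬record_shipment → ¬sign_affidavit), contraposes to O(sign_affidavit → record_shipment); with O(sign_affidavit) we get O(record_shipment).
Premise 6 is O(delete_inventory → ¬record_shipment); contrapositively O(record_shipment → ¬delete_inventory). Since O(record_shipment) holds, K gives O(¬delete_inventory).
Premises 3, 4, 5 do not contribute to this derivation.
Thus O(¬delete_inventory), which is F(delete_inventory): delete_inventory is forbidden.

Forbidden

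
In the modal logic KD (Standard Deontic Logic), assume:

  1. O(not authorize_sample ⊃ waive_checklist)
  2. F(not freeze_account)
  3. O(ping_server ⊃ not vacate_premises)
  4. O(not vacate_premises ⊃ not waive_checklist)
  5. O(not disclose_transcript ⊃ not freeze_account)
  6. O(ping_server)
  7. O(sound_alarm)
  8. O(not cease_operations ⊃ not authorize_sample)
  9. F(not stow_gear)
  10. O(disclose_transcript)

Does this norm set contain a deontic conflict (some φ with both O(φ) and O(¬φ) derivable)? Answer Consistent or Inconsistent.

Consistent

Premise 5 is O(not disclose_transcript ⊃ not freeze_account), but O(not disclose_transcript) is not derivable from the premises, so it does not yield O(not freeze_account).
So O(not freeze_account) is not derivable, and the apparent clash with O(freeze_account) does not arise.
A world satisfying every obligation exists (e.g. authorize_sample=true, cease_operations=true, disclose_transcript=true, freeze_account=true, ping_server=true, sound_alarm=true, stow_gear=true, vacate_premises=false, waive_checklist=false); no atom is both obligatory and forbidden, so the set is consistent.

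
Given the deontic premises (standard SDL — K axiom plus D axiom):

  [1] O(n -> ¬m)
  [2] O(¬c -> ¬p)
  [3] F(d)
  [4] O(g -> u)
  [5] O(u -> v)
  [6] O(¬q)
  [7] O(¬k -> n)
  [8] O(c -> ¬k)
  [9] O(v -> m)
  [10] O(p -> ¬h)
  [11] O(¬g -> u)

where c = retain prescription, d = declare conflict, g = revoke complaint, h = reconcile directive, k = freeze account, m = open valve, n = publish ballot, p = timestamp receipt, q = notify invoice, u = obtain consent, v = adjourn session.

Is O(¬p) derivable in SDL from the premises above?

By case analysis on g: premise 4 gives O(g -> u) and premise 11 gives O(¬g -> u), so O(u) either way.
From O(u) and premise 5, O(u -> v), we obtain O(v).
Premise 9 is O(v -> m); since O(v), deontic closure gives O(m).
The contrapositive of premise 1 (O(n -> ¬m)) is O(m -> ¬n), and O(m) is already established, so O(¬n).
Premise 7 is O(¬k -> n); contrapositively O(¬n -> k). Since O(¬n) holds, K gives O(k).
Premise 8 is O(c -> ¬k); contrapositively O(k -> ¬c). Since O(k) holds, K gives O(¬c).
Applying K to premise 2 (O(¬c -> ¬p)) and O(¬c) yields O(¬p).
Premises 3, 6, 10 do not contribute to this derivation.
So O(¬p) follows.

Yes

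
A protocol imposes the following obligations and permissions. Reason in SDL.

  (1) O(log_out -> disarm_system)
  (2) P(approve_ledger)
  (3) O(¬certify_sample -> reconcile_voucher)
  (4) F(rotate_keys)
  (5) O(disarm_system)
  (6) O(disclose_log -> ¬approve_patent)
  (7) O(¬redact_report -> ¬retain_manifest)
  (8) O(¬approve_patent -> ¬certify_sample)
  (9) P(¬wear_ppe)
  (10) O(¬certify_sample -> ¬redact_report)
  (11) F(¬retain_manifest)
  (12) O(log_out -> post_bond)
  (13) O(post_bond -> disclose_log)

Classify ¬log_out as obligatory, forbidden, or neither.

F(¬retain_manifest) at premise 11 means O(retain_manifest).
Premise 7, O(¬redact_report -> ¬retain_manifest), contraposes to O(retain_manifest -> redact_report); with O(retain_manifest) we get O(redact_report).
Premise 10, O(¬certify_sample -> ¬redact_report), contraposes to O(redact_report -> certify_sample); with O(redact_report) we get O(certify_sample).
The contrapositive of premise 8 (O(¬approve_patent -> ¬certify_sample)) is O(certify_sample -> approve_patent), and O(certify_sample) is already established, so O(approve_patent).
Premise 6 is O(disclose_log -> ¬approve_patent); contrapositively O(approve_patent -> ¬disclose_log). Since O(approve_patent) holds, K gives O(¬disclose_log).
Premise 13 is O(post_bond -> disclose_log); contrapositively O(¬disclose_log -> ¬post_bond). Since O(¬disclose_log) holds, K gives O(¬post_bond).
Premise 12, O(log_out -> post_bond), contraposes to O(¬post_bond -> ¬log_out); with O(¬post_bond) we get O(¬log_out).
Premises 1, 2, 3, 4, 5, 9 do not contribute to this derivation.
Hence ¬log_out is obligatory.

Obligatory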